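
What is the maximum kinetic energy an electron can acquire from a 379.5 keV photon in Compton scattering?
226.8037 keV

Maximum energy transfer occurs at θ = 180° (backscattering).

Initial photon: E₀ = 379.5 keV → λ₀ = 3.2670 pm

Maximum Compton shift (at 180°):
Δλ_max = 2λ_C = 2 × 2.4263 = 4.8526 pm

Final wavelength:
λ' = 3.2670 + 4.8526 = 8.1197 pm

Minimum photon energy (maximum energy to electron):
E'_min = hc/λ' = 152.6963 keV

Maximum electron kinetic energy:
K_max = E₀ - E'_min = 379.5000 - 152.6963 = 226.8037 keV

(Intermediate values are shown rounded; full precision is carried through to the final answer.)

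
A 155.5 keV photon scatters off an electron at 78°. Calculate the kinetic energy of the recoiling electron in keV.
30.2016 keV

By energy conservation: K_e = E_initial - E_final

First find the scattered photon energy:
Initial wavelength: λ = hc/E = 7.9733 pm
Compton shift: Δλ = λ_C(1 - cos(78°)) = 1.9219 pm
Final wavelength: λ' = 7.9733 + 1.9219 = 9.8951 pm
Final photon energy: E' = hc/λ' = 125.2984 keV

Electron kinetic energy:
K_e = E - E' = 155.5000 - 125.2984 = 30.2016 keV

(Intermediate values are shown rounded; full precision is carried through to the final answer.)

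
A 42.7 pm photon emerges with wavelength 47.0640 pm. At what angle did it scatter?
143.00°

First find the wavelength shift:
Δλ = λ' - λ = 47.0640 - 42.7 = 4.3640 pm

Using Δλ = λ_C(1 - cos θ), with λ_C = h/(m_e·c) ≈ 2.42631024 pm:
cos θ = 1 - Δλ/λ_C
cos θ = 1 - 4.3640/2.42631024
cos θ = -0.798616

θ = arccos(-0.798616)
θ = 143.00°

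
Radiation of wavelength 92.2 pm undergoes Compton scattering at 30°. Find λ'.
92.5251 pm

Using the Compton formula: λ' = λ + λ_C(1 − cos θ)

For θ = 30°, cos θ = √3/2 (exact) ≈ 0.8660, so:
1 − cos 30° = 1 − (√3/2) ≈ 0.1340

Δλ = λ_C × 0.1340 = 2.4263 × 0.1340 = 0.3251 pm

λ' = 92.2 + 0.3251 = 92.5251 pm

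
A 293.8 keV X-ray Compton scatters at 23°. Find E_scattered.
280.9585 keV

First convert energy to wavelength:
λ = hc/E, with hc ≈ 1239.842 keV·pm (i.e. 1239.842 eV·nm)

For E = 293.8 keV = 293800 eV:
λ = 1239.842 keV·pm / 293.8 keV
λ = 4.2200 pm

Calculate the Compton shift:
Δλ = λ_C(1 - cos(23°)) = 2.4263 × 0.0795
Δλ = 0.1929 pm

Final wavelength:
λ' = 4.2200 + 0.1929 = 4.4129 pm

Final energy:
E' = hc/λ' = 1239.842 / 4.4129 = 280.9585 keV

(Intermediate values are shown rounded; full precision is carried through to the final answer.)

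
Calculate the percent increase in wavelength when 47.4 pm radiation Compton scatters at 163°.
10.0139%

Calculate the Compton shift:
Δλ = λ_C(1 - cos(163°))
Δλ = 2.4263 × (1 - cos(163°))
Δλ = 2.4263 × 1.9563
Δλ = 4.7466 pm

Percentage change:
(Δλ/λ₀) × 100 = (4.7466/47.4) × 100
= 10.0139%

(Intermediate values are shown rounded; full precision is carried through to the final answer.)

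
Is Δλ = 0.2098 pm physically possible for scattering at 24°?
Yes, consistent

Calculate the expected shift for θ = 24°:

Δλ_expected = λ_C(1 - cos(24°))
Δλ_expected = 2.4263 × (1 - cos(24°))
Δλ_expected = 2.4263 × 0.0865
Δλ_expected = 0.2098 pm

Given shift: 0.2098 pm
Expected shift: 0.2098 pm
Difference: 0.0000 pm

The values match. This is consistent with Compton scattering at the stated angle.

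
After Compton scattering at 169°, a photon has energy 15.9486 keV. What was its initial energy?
17.0000 keV

Convert final energy to wavelength (hc ≈ 1239.842 keV·pm):
λ' = hc/E' = 1239.842 / 15.9486 = 77.7399 pm

Calculate the Compton shift:
Δλ = λ_C(1 - cos(169°))
Δλ = 2.4263 × (1 - cos(169°))
Δλ = 4.8080 pm

Initial wavelength:
λ = λ' - Δλ = 77.7399 - 4.8080 = 72.9318 pm

Initial energy:
E = hc/λ = 1239.842 / 72.9318 = 17.0000 keV

(Intermediate values are shown rounded; full precision is carried through to the final answer.)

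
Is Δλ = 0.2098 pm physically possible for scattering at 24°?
Yes, consistent

Calculate the expected shift for θ = 24°:

Δλ_expected = λ_C(1 - cos(24°))
Δλ_expected = 2.4263 × (1 - cos(24°))
Δλ_expected = 2.4263 × 0.0865
Δλ_expected = 0.2098 pm

Given shift: 0.2098 pm
Expected shift: 0.2098 pm
Difference: 0.0000 pm

The values match. This is consistent with Compton scattering at the stated angle.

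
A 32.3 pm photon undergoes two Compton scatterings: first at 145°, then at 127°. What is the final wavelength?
40.6003 pm

Apply Compton shift twice:

First scattering at θ₁ = 145°:
Δλ₁ = λ_C(1 - cos(145°))
Δλ₁ = 2.4263 × 1.8192
Δλ₁ = 4.4138 pm

After first scattering:
λ₁ = 32.3 + 4.4138 = 36.7138 pm

Second scattering at θ₂ = 127°:
Δλ₂ = λ_C(1 - cos(127°))
Δλ₂ = 2.4263 × 1.6018
Δλ₂ = 3.8865 pm

Final wavelength:
λ₂ = 36.7138 + 3.8865 = 40.6003 pm

Total shift: Δλ_total = 4.4138 + 3.8865 = 8.3003 pm

(Intermediate values are shown rounded; full precision is carried through to the final answer.)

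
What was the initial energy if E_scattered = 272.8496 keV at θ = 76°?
458.4000 keV

Convert final energy to wavelength (hc ≈ 1239.842 keV·pm):
λ' = hc/E' = 1239.842 / 272.8496 = 4.5440 pm

Calculate the Compton shift:
Δλ = λ_C(1 - cos(76°))
Δλ = 2.4263 × (1 - cos(76°))
Δλ = 1.8393 pm

Initial wavelength:
λ = λ' - Δλ = 4.5440 - 1.8393 = 2.7047 pm

Initial energy:
E = hc/λ = 1239.842 / 2.7047 = 458.4000 keV

(Intermediate values are shown rounded; full precision is carried through to the final answer.)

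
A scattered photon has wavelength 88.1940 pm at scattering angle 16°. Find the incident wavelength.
88.1000 pm

From λ' = λ + Δλ, we have λ = λ' - Δλ

First calculate the Compton shift:
Δλ = λ_C(1 - cos θ)
Δλ = 2.4263 × (1 - cos(16°))
Δλ = 2.4263 × 0.0387
Δλ = 0.0940 pm

Initial wavelength:
λ = λ' - Δλ
λ = 88.1940 - 0.0940
λ = 88.1000 pm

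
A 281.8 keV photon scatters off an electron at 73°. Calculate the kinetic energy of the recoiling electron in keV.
79.1005 keV

By energy conservation: K_e = E_initial - E_final

First find the scattered photon energy:
Initial wavelength: λ = hc/E = 4.3997 pm
Compton shift: Δλ = λ_C(1 - cos(73°)) = 1.7169 pm
Final wavelength: λ' = 4.3997 + 1.7169 = 6.1166 pm
Final photon energy: E' = hc/λ' = 202.6995 keV

Electron kinetic energy:
K_e = E - E' = 281.8000 - 202.6995 = 79.1005 keV

(Intermediate values are shown rounded; full precision is carried through to the final answer.)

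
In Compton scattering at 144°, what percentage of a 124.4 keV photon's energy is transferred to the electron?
0.3057 (or 30.57%)

Calculate initial and final photon energies:

Initial: E₀ = 124.4 keV → λ₀ = 9.9666 pm
Compton shift: Δλ = 4.3892 pm
Final wavelength: λ' = 14.3558 pm
Final energy: E' = 86.3652 keV

Fractional energy loss:
(E₀ - E')/E₀ = (124.4000 - 86.3652)/124.4000
= 38.0348/124.4000
= 0.3057
= 30.57%

(Intermediate values are shown rounded; full precision is carried through to the final answer.)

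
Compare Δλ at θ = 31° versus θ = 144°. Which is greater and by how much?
144° produces the larger shift by a factor of 12.665

Calculate both shifts using Δλ = λ_C(1 - cos θ):

For θ₁ = 31°:
Δλ₁ = 2.4263 × (1 - cos(31°))
Δλ₁ = 2.4263 × 0.1428
Δλ₁ = 0.3466 pm

For θ₂ = 144°:
Δλ₂ = 2.4263 × (1 - cos(144°))
Δλ₂ = 2.4263 × 1.8090
Δλ₂ = 4.3892 pm

The 144° angle produces the larger shift.
Ratio: 4.3892/0.3466 = 12.665

(Intermediate values are shown rounded; full precision is carried through to the final answer.)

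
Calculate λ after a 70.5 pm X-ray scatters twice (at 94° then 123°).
76.8433 pm

Apply Compton shift twice:

First scattering at θ₁ = 94°:
Δλ₁ = λ_C(1 - cos(94°))
Δλ₁ = 2.4263 × 1.0698
Δλ₁ = 2.5956 pm

After first scattering:
λ₁ = 70.5 + 2.5956 = 73.0956 pm

Second scattering at θ₂ = 123°:
Δλ₂ = λ_C(1 - cos(123°))
Δλ₂ = 2.4263 × 1.5446
Δλ₂ = 3.7478 pm

Final wavelength:
λ₂ = 73.0956 + 3.7478 = 76.8433 pm

Total shift: Δλ_total = 2.5956 + 3.7478 = 6.3433 pm

(Intermediate values are shown rounded; full precision is carried through to the final answer.)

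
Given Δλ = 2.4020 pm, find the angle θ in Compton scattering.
89.43°

From the Compton formula Δλ = λ_C(1 - cos θ), we can solve for θ:

cos θ = 1 - Δλ/λ_C

Given:
- Δλ = 2.4020 pm
- λ_C = h/(m_e·c) ≈ 2.42631024 pm

cos θ = 1 - 2.4020/2.42631024
cos θ = 1 - 0.989981
cos θ = 0.010019

θ = arccos(0.010019)
θ = 89.43°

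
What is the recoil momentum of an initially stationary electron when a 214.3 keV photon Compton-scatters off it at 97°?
1.4614e-22 kg·m/s

The electron is initially at rest, so by conservation of momentum:
p⃗_e = p⃗₀ − p⃗'  (incident photon momentum minus scattered photon momentum)

Photon momentum magnitudes (p = h/λ = E/c):
λ₀ = hc/E₀ = 5.7855 pm → p₀ = h/λ₀ = 1.1453e-22 kg·m/s
Δλ = λ_C(1 − cos 97°) = 2.7220 pm
λ' = 8.5075 pm → p' = h/λ' = 7.7885e-23 kg·m/s

The scattered photon makes angle θ = 97° with the incident direction, so by the law of cosines:
|p⃗_e|² = p₀² + p'² − 2p₀p'cos θ
|p⃗_e|² = (1.1453e-22)² + (7.7885e-23)² − 2·1.1453e-22·7.7885e-23·cos(97°)
|p⃗_e| = 1.4614e-22 kg·m/s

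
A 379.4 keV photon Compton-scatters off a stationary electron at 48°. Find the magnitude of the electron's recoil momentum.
1.5310e-22 kg·m/s

The electron is initially at rest, so by conservation of momentum:
p⃗_e = p⃗₀ − p⃗'  (incident photon momentum minus scattered photon momentum)

Photon momentum magnitudes (p = h/λ = E/c):
λ₀ = hc/E₀ = 3.2679 pm → p₀ = h/λ₀ = 2.0276e-22 kg·m/s
Δλ = λ_C(1 − cos 48°) = 0.8028 pm
λ' = 4.0707 pm → p' = h/λ' = 1.6277e-22 kg·m/s

The scattered photon makes angle θ = 48° with the incident direction, so by the law of cosines:
|p⃗_e|² = p₀² + p'² − 2p₀p'cos θ
|p⃗_e|² = (2.0276e-22)² + (1.6277e-22)² − 2·2.0276e-22·1.6277e-22·cos(48°)
|p⃗_e| = 1.5310e-22 kg·m/s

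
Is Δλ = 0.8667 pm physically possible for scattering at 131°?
No, inconsistent

Calculate the expected shift for θ = 131°:

Δλ_expected = λ_C(1 - cos(131°))
Δλ_expected = 2.4263 × (1 - cos(131°))
Δλ_expected = 2.4263 × 1.6561
Δλ_expected = 4.0181 pm

Given shift: 0.8667 pm
Expected shift: 4.0181 pm
Difference: 3.1514 pm

The values do not match. The given shift corresponds to θ ≈ 50.0°, not 131°.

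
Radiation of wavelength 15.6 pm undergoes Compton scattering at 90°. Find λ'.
18.0263 pm

Using the Compton formula: λ' = λ + λ_C(1 − cos θ)

For θ = 90°, cos θ = 0 (exact) = 0.0000, so:
1 − cos 90° = 1 − (0) = 1.0000

Δλ = λ_C × 1.0000 = 2.4263 × 1.0000 = 2.4263 pm

λ' = 15.6 + 2.4263 = 18.0263 pm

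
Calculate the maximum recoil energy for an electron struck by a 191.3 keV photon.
81.9063 keV

Maximum energy transfer occurs at θ = 180° (backscattering).

Initial photon: E₀ = 191.3 keV → λ₀ = 6.4811 pm

Maximum Compton shift (at 180°):
Δλ_max = 2λ_C = 2 × 2.4263 = 4.8526 pm

Final wavelength:
λ' = 6.4811 + 4.8526 = 11.3338 pm

Minimum photon energy (maximum energy to electron):
E'_min = hc/λ' = 109.3937 keV

Maximum electron kinetic energy:
K_max = E₀ - E'_min = 191.3000 - 109.3937 = 81.9063 keV

(Intermediate values are shown rounded; full precision is carried through to the final answer.)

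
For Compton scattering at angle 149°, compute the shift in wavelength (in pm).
4.5061 pm

Using the Compton scattering formula:
Δλ = λ_C(1 - cos θ)

where λ_C = h/(m_e·c) ≈ 2.4263 pm is the Compton wavelength of an electron.

For θ = 149°:
cos(149°) = -0.8572
1 - cos(149°) = 1.8572

Δλ = 2.4263 × 1.8572
Δλ = 4.5061 pm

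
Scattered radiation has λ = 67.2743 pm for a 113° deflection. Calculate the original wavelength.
63.9000 pm

From λ' = λ + Δλ, we have λ = λ' - Δλ

First calculate the Compton shift:
Δλ = λ_C(1 - cos θ)
Δλ = 2.4263 × (1 - cos(113°))
Δλ = 2.4263 × 1.3907
Δλ = 3.3743 pm

Initial wavelength:
λ = λ' - Δλ
λ = 67.2743 - 3.3743
λ = 63.9000 pm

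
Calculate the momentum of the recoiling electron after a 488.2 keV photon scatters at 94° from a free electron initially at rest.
2.9903e-22 kg·m/s

The electron is initially at rest, so by conservation of momentum:
p⃗_e = p⃗₀ − p⃗'  (incident photon momentum minus scattered photon momentum)

Photon momentum magnitudes (p = h/λ = E/c):
λ₀ = hc/E₀ = 2.5396 pm → p₀ = h/λ₀ = 2.6091e-22 kg·m/s
Δλ = λ_C(1 − cos 94°) = 2.5956 pm
λ' = 5.1352 pm → p' = h/λ' = 1.2903e-22 kg·m/s

The scattered photon makes angle θ = 94° with the incident direction, so by the law of cosines:
|p⃗_e|² = p₀² + p'² − 2p₀p'cos θ
|p⃗_e|² = (2.6091e-22)² + (1.2903e-22)² − 2·2.6091e-22·1.2903e-22·cos(94°)
|p⃗_e| = 2.9903e-22 kg·m/s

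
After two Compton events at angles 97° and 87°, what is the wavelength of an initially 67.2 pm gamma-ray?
72.2213 pm

Apply Compton shift twice:

First scattering at θ₁ = 97°:
Δλ₁ = λ_C(1 - cos(97°))
Δλ₁ = 2.4263 × 1.1219
Δλ₁ = 2.7220 pm

After first scattering:
λ₁ = 67.2 + 2.7220 = 69.9220 pm

Second scattering at θ₂ = 87°:
Δλ₂ = λ_C(1 - cos(87°))
Δλ₂ = 2.4263 × 0.9477
Δλ₂ = 2.2993 pm

Final wavelength:
λ₂ = 69.9220 + 2.2993 = 72.2213 pm

Total shift: Δλ_total = 2.7220 + 2.2993 = 5.0213 pm

(Intermediate values are shown rounded; full precision is carried through to the final answer.)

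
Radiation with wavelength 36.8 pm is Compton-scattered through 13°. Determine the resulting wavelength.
36.8622 pm

Using the Compton scattering formula:
λ' = λ + Δλ = λ + λ_C(1 - cos θ)

Given:
- Initial wavelength λ = 36.8 pm
- Scattering angle θ = 13°
- Compton wavelength λ_C ≈ 2.4263 pm

Calculate the shift:
Δλ = 2.4263 × (1 - cos(13°))
Δλ = 2.4263 × 0.0256
Δλ = 0.0622 pm

Final wavelength:
λ' = 36.8 + 0.0622 = 36.8622 pm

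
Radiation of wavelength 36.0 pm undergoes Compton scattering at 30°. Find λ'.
36.3251 pm

Using the Compton formula: λ' = λ + λ_C(1 − cos θ)

For θ = 30°, cos θ = √3/2 (exact) ≈ 0.8660, so:
1 − cos 30° = 1 − (√3/2) ≈ 0.1340

Δλ = λ_C × 0.1340 = 2.4263 × 0.1340 = 0.3251 pm

λ' = 36.0 + 0.3251 = 36.3251 pm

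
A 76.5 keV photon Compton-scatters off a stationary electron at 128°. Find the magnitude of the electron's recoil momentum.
6.6427e-23 kg·m/s

The electron is initially at rest, so by conservation of momentum:
p⃗_e = p⃗₀ − p⃗'  (incident photon momentum minus scattered photon momentum)

Photon momentum magnitudes (p = h/λ = E/c):
λ₀ = hc/E₀ = 16.2071 pm → p₀ = h/λ₀ = 4.0884e-23 kg·m/s
Δλ = λ_C(1 − cos 128°) = 3.9201 pm
λ' = 20.1272 pm → p' = h/λ' = 3.2921e-23 kg·m/s

The scattered photon makes angle θ = 128° with the incident direction, so by the law of cosines:
|p⃗_e|² = p₀² + p'² − 2p₀p'cos θ
|p⃗_e|² = (4.0884e-23)² + (3.2921e-23)² − 2·4.0884e-23·3.2921e-23·cos(128°)
|p⃗_e| = 6.6427e-23 kg·m/s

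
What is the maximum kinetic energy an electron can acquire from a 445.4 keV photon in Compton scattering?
283.0380 keV

Maximum energy transfer occurs at θ = 180° (backscattering).

Initial photon: E₀ = 445.4 keV → λ₀ = 2.7837 pm

Maximum Compton shift (at 180°):
Δλ_max = 2λ_C = 2 × 2.4263 = 4.8526 pm

Final wavelength:
λ' = 2.7837 + 4.8526 = 7.6363 pm

Minimum photon energy (maximum energy to electron):
E'_min = hc/λ' = 162.3620 keV

Maximum electron kinetic energy:
K_max = E₀ - E'_min = 445.4000 - 162.3620 = 283.0380 keV

(Intermediate values are shown rounded; full precision is carried through to the final answer.)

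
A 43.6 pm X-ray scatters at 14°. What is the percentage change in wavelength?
0.1653%

Calculate the Compton shift:
Δλ = λ_C(1 - cos(14°))
Δλ = 2.4263 × (1 - cos(14°))
Δλ = 2.4263 × 0.0297
Δλ = 0.0721 pm

Percentage change:
(Δλ/λ₀) × 100 = (0.0721/43.6) × 100
= 0.1653%

(Intermediate values are shown rounded; full precision is carried through to the final answer.)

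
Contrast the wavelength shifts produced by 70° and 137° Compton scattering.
137° produces the larger shift by a factor of 2.631

Calculate both shifts using Δλ = λ_C(1 - cos θ):

For θ₁ = 70°:
Δλ₁ = 2.4263 × (1 - cos(70°))
Δλ₁ = 2.4263 × 0.6580
Δλ₁ = 1.5965 pm

For θ₂ = 137°:
Δλ₂ = 2.4263 × (1 - cos(137°))
Δλ₂ = 2.4263 × 1.7314
Δλ₂ = 4.2008 pm

The 137° angle produces the larger shift.
Ratio: 4.2008/1.5965 = 2.631

(Intermediate values are shown rounded; full precision is carried through to the final answer.)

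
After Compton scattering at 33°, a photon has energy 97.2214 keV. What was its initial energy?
100.3000 keV

Convert final energy to wavelength (hc ≈ 1239.842 keV·pm):
λ' = hc/E' = 1239.842 / 97.2214 = 12.7528 pm

Calculate the Compton shift:
Δλ = λ_C(1 - cos(33°))
Δλ = 2.4263 × (1 - cos(33°))
Δλ = 0.3914 pm

Initial wavelength:
λ = λ' - Δλ = 12.7528 - 0.3914 = 12.3613 pm

Initial energy:
E = hc/λ = 1239.842 / 12.3613 = 100.3000 keV

(Intermediate values are shown rounded; full precision is carried through to the final answer.)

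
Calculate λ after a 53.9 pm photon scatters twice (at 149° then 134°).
62.5178 pm

Apply Compton shift twice:

First scattering at θ₁ = 149°:
Δλ₁ = λ_C(1 - cos(149°))
Δλ₁ = 2.4263 × 1.8572
Δλ₁ = 4.5061 pm

After first scattering:
λ₁ = 53.9 + 4.5061 = 58.4061 pm

Second scattering at θ₂ = 134°:
Δλ₂ = λ_C(1 - cos(134°))
Δλ₂ = 2.4263 × 1.6947
Δλ₂ = 4.1118 pm

Final wavelength:
λ₂ = 58.4061 + 4.1118 = 62.5178 pm

Total shift: Δλ_total = 4.5061 + 4.1118 = 8.6178 pm

(Intermediate values are shown rounded; full precision is carried through to the final answer.)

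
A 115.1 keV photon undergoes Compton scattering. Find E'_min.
79.3525 keV (at θ = 180°)

The scattered photon has minimum energy when its wavelength is maximum, i.e., when the Compton shift Δλ = λ_C(1 − cos θ) is maximum. This occurs at θ = 180° (backscattering), giving Δλ_max = 2λ_C = 4.8526 pm.

Initial wavelength: λ₀ = hc/E₀ = 10.7719 pm
Maximum final wavelength: λ'_max = λ₀ + 2λ_C = 10.7719 + 4.8526 = 15.6245 pm
Minimum final energy: E'_min = hc/λ'_max = 79.3525 keV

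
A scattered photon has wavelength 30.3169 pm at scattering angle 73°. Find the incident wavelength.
28.6000 pm

From λ' = λ + Δλ, we have λ = λ' - Δλ

First calculate the Compton shift:
Δλ = λ_C(1 - cos θ)
Δλ = 2.4263 × (1 - cos(73°))
Δλ = 2.4263 × 0.7076
Δλ = 1.7169 pm

Initial wavelength:
λ = λ' - Δλ
λ = 30.3169 - 1.7169
λ = 28.6000 pm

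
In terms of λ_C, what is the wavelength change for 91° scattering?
1.0175 λ_C

The Compton shift formula is:
Δλ = λ_C(1 - cos θ)

Dividing both sides by λ_C:
Δλ/λ_C = 1 - cos θ

For θ = 91°:
Δλ/λ_C = 1 - cos(91°)
Δλ/λ_C = 1 - -0.0175
Δλ/λ_C = 1.0175

This means the shift is 1.0175 × λ_C = 2.4687 pm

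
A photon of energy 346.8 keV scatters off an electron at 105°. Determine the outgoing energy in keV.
187.0224 keV

First convert energy to wavelength:
λ = hc/E, with hc ≈ 1239.842 keV·pm (i.e. 1239.842 eV·nm)

For E = 346.8 keV = 346800 eV:
λ = 1239.842 keV·pm / 346.8 keV
λ = 3.5751 pm

Calculate the Compton shift:
Δλ = λ_C(1 - cos(105°)) = 2.4263 × 1.2588
Δλ = 3.0543 pm

Final wavelength:
λ' = 3.5751 + 3.0543 = 6.6294 pm

Final energy:
E' = hc/λ' = 1239.842 / 6.6294 = 187.0224 keV

(Intermediate values are shown rounded; full precision is carried through to the final answer.)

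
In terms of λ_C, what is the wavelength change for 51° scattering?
0.3707 λ_C

The Compton shift formula is:
Δλ = λ_C(1 - cos θ)

Dividing both sides by λ_C:
Δλ/λ_C = 1 - cos θ

For θ = 51°:
Δλ/λ_C = 1 - cos(51°)
Δλ/λ_C = 1 - 0.6293
Δλ/λ_C = 0.3707

This means the shift is 0.3707 × λ_C = 0.8994 pm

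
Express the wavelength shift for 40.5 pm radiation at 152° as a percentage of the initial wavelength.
11.2805%

Calculate the Compton shift:
Δλ = λ_C(1 - cos(152°))
Δλ = 2.4263 × (1 - cos(152°))
Δλ = 2.4263 × 1.8829
Δλ = 4.5686 pm

Percentage change:
(Δλ/λ₀) × 100 = (4.5686/40.5) × 100
= 11.2805%

(Intermediate values are shown rounded; full precision is carried through to the final answer.)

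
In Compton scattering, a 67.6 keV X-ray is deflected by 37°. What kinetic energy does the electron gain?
1.7540 keV

By energy conservation: K_e = E_initial - E_final

First find the scattered photon energy:
Initial wavelength: λ = hc/E = 18.3409 pm
Compton shift: Δλ = λ_C(1 - cos(37°)) = 0.4886 pm
Final wavelength: λ' = 18.3409 + 0.4886 = 18.8294 pm
Final photon energy: E' = hc/λ' = 65.8460 keV

Electron kinetic energy:
K_e = E - E' = 67.6000 - 65.8460 = 1.7540 keV

(Intermediate values are shown rounded; full precision is carried through to the final answer.)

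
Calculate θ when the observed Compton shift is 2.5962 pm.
94.02°

From the Compton formula Δλ = λ_C(1 - cos θ), we can solve for θ:

cos θ = 1 - Δλ/λ_C

Given:
- Δλ = 2.5962 pm
- λ_C = h/(m_e·c) ≈ 2.42631024 pm

cos θ = 1 - 2.5962/2.42631024
cos θ = 1 - 1.070020
cos θ = -0.070020

θ = arccos(-0.070020)
θ = 94.02°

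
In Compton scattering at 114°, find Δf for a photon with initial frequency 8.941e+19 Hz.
4.510e+19 Hz (decrease)

Convert frequency to wavelength (c = 299792458 m/s):
λ₀ = c/f₀ = 299792458/8.941e+19 = 3.3530081e-12 m = 3.3530 pm

Calculate Compton shift:
Δλ = λ_C(1 - cos(114°)) = 3.4132 pm

Final wavelength:
λ' = λ₀ + Δλ = 3.3530 + 3.4132 = 6.7662 pm

Final frequency:
f' = c/λ' = 299792458/6.7661877e-12 = 4.4307441e+19 Hz

Frequency shift (decrease):
Δf = f₀ - f' = 8.941e+19 - 4.4307441e+19 = 4.510e+19 Hz

(Intermediate values are shown rounded; full precision is carried through to the final answer.)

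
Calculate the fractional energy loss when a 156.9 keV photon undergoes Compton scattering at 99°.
0.2620 (or 26.20%)

Calculate initial and final photon energies:

Initial: E₀ = 156.9 keV → λ₀ = 7.9021 pm
Compton shift: Δλ = 2.8059 pm
Final wavelength: λ' = 10.7080 pm
Final energy: E' = 115.7867 keV

Fractional energy loss:
(E₀ - E')/E₀ = (156.9000 - 115.7867)/156.9000
= 41.1133/156.9000
= 0.2620
= 26.20%

(Intermediate values are shown rounded; full precision is carried through to the final answer.)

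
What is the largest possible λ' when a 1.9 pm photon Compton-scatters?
6.7526 pm (at θ = 180°)

The Compton shift is Δλ = λ_C(1 − cos θ).

Since cos θ ranges from −1 to 1, the factor (1 − cos θ) ranges from 0 to 2; the maximum shift occurs at θ = 180° (backscattering):
Δλ_max = 2λ_C = 2 × 2.4263 pm = 4.8526 pm

Maximum scattered wavelength:
λ'_max = λ₀ + Δλ_max = 1.9 + 4.8526 = 6.7526 pm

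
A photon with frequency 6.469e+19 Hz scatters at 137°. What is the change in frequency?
3.076e+19 Hz (decrease)

Convert frequency to wavelength (c = 299792458 m/s):
λ₀ = c/f₀ = 299792458/6.469e+19 = 4.6342937e-12 m = 4.6343 pm

Calculate Compton shift:
Δλ = λ_C(1 - cos(137°)) = 4.2008 pm

Final wavelength:
λ' = λ₀ + Δλ = 4.6343 + 4.2008 = 8.8351 pm

Final frequency:
f' = c/λ' = 299792458/8.8350949e-12 = 3.3932002e+19 Hz

Frequency shift (decrease):
Δf = f₀ - f' = 6.469e+19 - 3.3932002e+19 = 3.076e+19 Hz

(Intermediate values are shown rounded; full precision is carried through to the final answer.)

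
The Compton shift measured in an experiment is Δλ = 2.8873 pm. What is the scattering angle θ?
100.95°

From the Compton formula Δλ = λ_C(1 - cos θ), we can solve for θ:

cos θ = 1 - Δλ/λ_C

Given:
- Δλ = 2.8873 pm
- λ_C = h/(m_e·c) ≈ 2.42631024 pm

cos θ = 1 - 2.8873/2.42631024
cos θ = 1 - 1.189996
cos θ = -0.189996

θ = arccos(-0.189996)
θ = 100.95°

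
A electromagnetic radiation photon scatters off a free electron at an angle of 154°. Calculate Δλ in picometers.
4.6071 pm

Using the Compton scattering formula:
Δλ = λ_C(1 - cos θ)

where λ_C = h/(m_e·c) ≈ 2.4263 pm is the Compton wavelength of an electron.

For θ = 154°:
cos(154°) = -0.8988
1 - cos(154°) = 1.8988

Δλ = 2.4263 × 1.8988
Δλ = 4.6071 pm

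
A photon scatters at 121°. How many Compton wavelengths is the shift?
1.5150 λ_C

The Compton shift formula is:
Δλ = λ_C(1 - cos θ)

Dividing both sides by λ_C:
Δλ/λ_C = 1 - cos θ

For θ = 121°:
Δλ/λ_C = 1 - cos(121°)
Δλ/λ_C = 1 - -0.5150
Δλ/λ_C = 1.5150

This means the shift is 1.5150 × λ_C = 3.6760 pm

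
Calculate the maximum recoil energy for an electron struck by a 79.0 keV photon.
18.6577 keV

Maximum energy transfer occurs at θ = 180° (backscattering).

Initial photon: E₀ = 79.0 keV → λ₀ = 15.6942 pm

Maximum Compton shift (at 180°):
Δλ_max = 2λ_C = 2 × 2.4263 = 4.8526 pm

Final wavelength:
λ' = 15.6942 + 4.8526 = 20.5468 pm

Minimum photon energy (maximum energy to electron):
E'_min = hc/λ' = 60.3423 keV

Maximum electron kinetic energy:
K_max = E₀ - E'_min = 79.0000 - 60.3423 = 18.6577 keV

(Intermediate values are shown rounded; full precision is carried through to the final answer.)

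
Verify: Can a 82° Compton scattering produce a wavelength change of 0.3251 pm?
No, inconsistent

Calculate the expected shift for θ = 82°:

Δλ_expected = λ_C(1 - cos(82°))
Δλ_expected = 2.4263 × (1 - cos(82°))
Δλ_expected = 2.4263 × 0.8608
Δλ_expected = 2.0886 pm

Given shift: 0.3251 pm
Expected shift: 2.0886 pm
Difference: 1.7636 pm

The values do not match. The given shift corresponds to θ ≈ 30.0°, not 82°.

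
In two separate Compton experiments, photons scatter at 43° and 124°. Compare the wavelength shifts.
124° produces the larger shift by a factor of 5.804

Calculate both shifts using Δλ = λ_C(1 - cos θ):

For θ₁ = 43°:
Δλ₁ = 2.4263 × (1 - cos(43°))
Δλ₁ = 2.4263 × 0.2686
Δλ₁ = 0.6518 pm

For θ₂ = 124°:
Δλ₂ = 2.4263 × (1 - cos(124°))
Δλ₂ = 2.4263 × 1.5592
Δλ₂ = 3.7831 pm

The 124° angle produces the larger shift.
Ratio: 3.7831/0.6518 = 5.804

(Intermediate values are shown rounded; full precision is carried through to the final answer.)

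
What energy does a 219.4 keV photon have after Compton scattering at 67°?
173.9072 keV

First convert energy to wavelength:
λ = hc/E, with hc ≈ 1239.842 keV·pm (i.e. 1239.842 eV·nm)

For E = 219.4 keV = 219400 eV:
λ = 1239.842 keV·pm / 219.4 keV
λ = 5.6511 pm

Calculate the Compton shift:
Δλ = λ_C(1 - cos(67°)) = 2.4263 × 0.6093
Δλ = 1.4783 pm

Final wavelength:
λ' = 5.6511 + 1.4783 = 7.1293 pm

Final energy:
E' = hc/λ' = 1239.842 / 7.1293 = 173.9072 keV

(Intermediate values are shown rounded; full precision is carried through to the final answer.)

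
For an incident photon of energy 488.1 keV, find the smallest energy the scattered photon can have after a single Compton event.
167.7103 keV (at θ = 180°)

The scattered photon has minimum energy when its wavelength is maximum, i.e., when the Compton shift Δλ = λ_C(1 − cos θ) is maximum. This occurs at θ = 180° (backscattering), giving Δλ_max = 2λ_C = 4.8526 pm.

Initial wavelength: λ₀ = hc/E₀ = 2.5401 pm
Maximum final wavelength: λ'_max = λ₀ + 2λ_C = 2.5401 + 4.8526 = 7.3928 pm
Minimum final energy: E'_min = hc/λ'_max = 167.7103 keV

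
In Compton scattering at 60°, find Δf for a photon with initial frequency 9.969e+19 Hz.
2.866e+19 Hz (decrease)

Convert frequency to wavelength (c = 299792458 m/s):
λ₀ = c/f₀ = 299792458/9.969e+19 = 3.0072470e-12 m = 3.0072 pm

Calculate Compton shift:
Δλ = λ_C(1 - cos(60°)) = 1.2132 pm

Final wavelength:
λ' = λ₀ + Δλ = 3.0072 + 1.2132 = 4.2204 pm

Final frequency:
f' = c/λ' = 299792458/4.2204022e-12 = 7.1034097e+19 Hz

Frequency shift (decrease):
Δf = f₀ - f' = 9.969e+19 - 7.1034097e+19 = 2.866e+19 Hz

(Intermediate values are shown rounded; full precision is carried through to the final answer.)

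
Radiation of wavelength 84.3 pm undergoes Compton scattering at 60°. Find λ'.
85.5132 pm

Using the Compton formula: λ' = λ + λ_C(1 − cos θ)

For θ = 60°, cos θ = 1/2 (exact) = 0.5000, so:
1 − cos 60° = 1 − (1/2) = 0.5000

Δλ = λ_C × 0.5000 = 2.4263 × 0.5000 = 1.2132 pm

λ' = 84.3 + 1.2132 = 85.5132 pm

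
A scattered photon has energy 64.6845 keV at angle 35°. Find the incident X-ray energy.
66.2000 keV

Convert final energy to wavelength (hc ≈ 1239.842 keV·pm):
λ' = hc/E' = 1239.842 / 64.6845 = 19.1675 pm

Calculate the Compton shift:
Δλ = λ_C(1 - cos(35°))
Δλ = 2.4263 × (1 - cos(35°))
Δλ = 0.4388 pm

Initial wavelength:
λ = λ' - Δλ = 19.1675 - 0.4388 = 18.7287 pm

Initial energy:
E = hc/λ = 1239.842 / 18.7287 = 66.2000 keV

(Intermediate values are shown rounded; full precision is carried through to the final answer.)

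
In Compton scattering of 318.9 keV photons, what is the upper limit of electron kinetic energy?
177.0496 keV

Maximum energy transfer occurs at θ = 180° (backscattering).

Initial photon: E₀ = 318.9 keV → λ₀ = 3.8879 pm

Maximum Compton shift (at 180°):
Δλ_max = 2λ_C = 2 × 2.4263 = 4.8526 pm

Final wavelength:
λ' = 3.8879 + 4.8526 = 8.7405 pm

Minimum photon energy (maximum energy to electron):
E'_min = hc/λ' = 141.8504 keV

Maximum electron kinetic energy:
K_max = E₀ - E'_min = 318.9000 - 141.8504 = 177.0496 keV

(Intermediate values are shown rounded; full precision is carried through to the final answer.)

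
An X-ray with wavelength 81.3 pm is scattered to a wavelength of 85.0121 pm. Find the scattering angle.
122.00°

First find the wavelength shift:
Δλ = λ' - λ = 85.0121 - 81.3 = 3.7121 pm

Using Δλ = λ_C(1 - cos θ), with λ_C = h/(m_e·c) ≈ 2.42631024 pm:
cos θ = 1 - Δλ/λ_C
cos θ = 1 - 3.7121/2.42631024
cos θ = -0.529936

θ = arccos(-0.529936)
θ = 122.00°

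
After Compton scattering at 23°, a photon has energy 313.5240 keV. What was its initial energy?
329.6000 keV

Convert final energy to wavelength (hc ≈ 1239.842 keV·pm):
λ' = hc/E' = 1239.842 / 313.5240 = 3.9545 pm

Calculate the Compton shift:
Δλ = λ_C(1 - cos(23°))
Δλ = 2.4263 × (1 - cos(23°))
Δλ = 0.1929 pm

Initial wavelength:
λ = λ' - Δλ = 3.9545 - 0.1929 = 3.7617 pm

Initial energy:
E = hc/λ = 1239.842 / 3.7617 = 329.6000 keV

(Intermediate values are shown rounded; full precision is carried through to the final answer.)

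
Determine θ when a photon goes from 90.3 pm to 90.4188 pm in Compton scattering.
18.00°

First find the wavelength shift:
Δλ = λ' - λ = 90.4188 - 90.3 = 0.1188 pm

Using Δλ = λ_C(1 - cos θ), with λ_C = h/(m_e·c) ≈ 2.42631024 pm:
cos θ = 1 - Δλ/λ_C
cos θ = 1 - 0.1188/2.42631024
cos θ = 0.951037

θ = arccos(0.951037)
θ = 18.00°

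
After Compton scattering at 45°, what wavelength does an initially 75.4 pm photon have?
76.1106 pm

Using the Compton formula: λ' = λ + λ_C(1 − cos θ)

For θ = 45°, cos θ = √2/2 (exact) ≈ 0.7071, so:
1 − cos 45° = 1 − (√2/2) ≈ 0.2929

Δλ = λ_C × 0.2929 = 2.4263 × 0.2929 = 0.7106 pm

λ' = 75.4 + 0.7106 = 76.1106 pm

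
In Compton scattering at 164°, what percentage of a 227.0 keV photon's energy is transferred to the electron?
0.4656 (or 46.56%)

Calculate initial and final photon energies:

Initial: E₀ = 227.0 keV → λ₀ = 5.4619 pm
Compton shift: Δλ = 4.7586 pm
Final wavelength: λ' = 10.2205 pm
Final energy: E' = 121.3095 keV

Fractional energy loss:
(E₀ - E')/E₀ = (227.0000 - 121.3095)/227.0000
= 105.6905/227.0000
= 0.4656
= 46.56%

(Intermediate values are shown rounded; full precision is carried through to the final answer.)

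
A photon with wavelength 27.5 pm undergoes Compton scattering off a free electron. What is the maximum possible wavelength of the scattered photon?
32.3526 pm (at θ = 180°)

The Compton shift is Δλ = λ_C(1 − cos θ).

Since cos θ ranges from −1 to 1, the factor (1 − cos θ) ranges from 0 to 2; the maximum shift occurs at θ = 180° (backscattering):
Δλ_max = 2λ_C = 2 × 2.4263 pm = 4.8526 pm

Maximum scattered wavelength:
λ'_max = λ₀ + Δλ_max = 27.5 + 4.8526 = 32.3526 pm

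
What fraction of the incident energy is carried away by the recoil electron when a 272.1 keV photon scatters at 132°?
0.4706 (or 47.06%)

Calculate initial and final photon energies:

Initial: E₀ = 272.1 keV → λ₀ = 4.5566 pm
Compton shift: Δλ = 4.0498 pm
Final wavelength: λ' = 8.6064 pm
Final energy: E' = 144.0605 keV

Fractional energy loss:
(E₀ - E')/E₀ = (272.1000 - 144.0605)/272.1000
= 128.0395/272.1000
= 0.4706
= 47.06%

(Intermediate values are shown rounded; full precision is carried through to the final answer.)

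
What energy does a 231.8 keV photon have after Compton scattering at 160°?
123.3054 keV

First convert energy to wavelength:
λ = hc/E, with hc ≈ 1239.842 keV·pm (i.e. 1239.842 eV·nm)

For E = 231.8 keV = 231800 eV:
λ = 1239.842 keV·pm / 231.8 keV
λ = 5.3488 pm

Calculate the Compton shift:
Δλ = λ_C(1 - cos(160°)) = 2.4263 × 1.9397
Δλ = 4.7063 pm

Final wavelength:
λ' = 5.3488 + 4.7063 = 10.0551 pm

Final energy:
E' = hc/λ' = 1239.842 / 10.0551 = 123.3054 keV

(Intermediate values are shown rounded; full precision is carried through to the final answer.)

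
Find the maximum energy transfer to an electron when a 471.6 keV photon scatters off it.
305.8819 keV

Maximum energy transfer occurs at θ = 180° (backscattering).

Initial photon: E₀ = 471.6 keV → λ₀ = 2.6290 pm

Maximum Compton shift (at 180°):
Δλ_max = 2λ_C = 2 × 2.4263 = 4.8526 pm

Final wavelength:
λ' = 2.6290 + 4.8526 = 7.4816 pm

Minimum photon energy (maximum energy to electron):
E'_min = hc/λ' = 165.7181 keV

Maximum electron kinetic energy:
K_max = E₀ - E'_min = 471.6000 - 165.7181 = 305.8819 keV

(Intermediate values are shown rounded; full precision is carried through to the final answer.)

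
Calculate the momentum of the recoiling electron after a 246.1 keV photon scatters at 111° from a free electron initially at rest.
1.7639e-22 kg·m/s

The electron is initially at rest, so by conservation of momentum:
p⃗_e = p⃗₀ − p⃗'  (incident photon momentum minus scattered photon momentum)

Photon momentum magnitudes (p = h/λ = E/c):
λ₀ = hc/E₀ = 5.0380 pm → p₀ = h/λ₀ = 1.3152e-22 kg·m/s
Δλ = λ_C(1 − cos 111°) = 3.2958 pm
λ' = 8.3338 pm → p' = h/λ' = 7.9509e-23 kg·m/s

The scattered photon makes angle θ = 111° with the incident direction, so by the law of cosines:
|p⃗_e|² = p₀² + p'² − 2p₀p'cos θ
|p⃗_e|² = (1.3152e-22)² + (7.9509e-23)² − 2·1.3152e-22·7.9509e-23·cos(111°)
|p⃗_e| = 1.7639e-22 kg·m/s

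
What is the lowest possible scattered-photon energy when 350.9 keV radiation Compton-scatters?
147.8477 keV (at θ = 180°)

The scattered photon has minimum energy when its wavelength is maximum, i.e., when the Compton shift Δλ = λ_C(1 − cos θ) is maximum. This occurs at θ = 180° (backscattering), giving Δλ_max = 2λ_C = 4.8526 pm.

Initial wavelength: λ₀ = hc/E₀ = 3.5333 pm
Maximum final wavelength: λ'_max = λ₀ + 2λ_C = 3.5333 + 4.8526 = 8.3859 pm
Minimum final energy: E'_min = hc/λ'_max = 147.8477 keV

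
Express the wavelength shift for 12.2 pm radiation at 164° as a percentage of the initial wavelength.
39.0052%

Calculate the Compton shift:
Δλ = λ_C(1 - cos(164°))
Δλ = 2.4263 × (1 - cos(164°))
Δλ = 2.4263 × 1.9613
Δλ = 4.7586 pm

Percentage change:
(Δλ/λ₀) × 100 = (4.7586/12.2) × 100
= 39.0052%

(Intermediate values are shown rounded; full precision is carried through to the final answer.)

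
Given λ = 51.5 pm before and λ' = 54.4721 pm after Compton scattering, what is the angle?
103.00°

First find the wavelength shift:
Δλ = λ' - λ = 54.4721 - 51.5 = 2.9721 pm

Using Δλ = λ_C(1 - cos θ), with λ_C = h/(m_e·c) ≈ 2.42631024 pm:
cos θ = 1 - Δλ/λ_C
cos θ = 1 - 2.9721/2.42631024
cos θ = -0.224946

θ = arccos(-0.224946)
θ = 103.00°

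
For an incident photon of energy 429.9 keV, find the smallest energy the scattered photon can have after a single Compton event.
160.2558 keV (at θ = 180°)

The scattered photon has minimum energy when its wavelength is maximum, i.e., when the Compton shift Δλ = λ_C(1 − cos θ) is maximum. This occurs at θ = 180° (backscattering), giving Δλ_max = 2λ_C = 4.8526 pm.

Initial wavelength: λ₀ = hc/E₀ = 2.8840 pm
Maximum final wavelength: λ'_max = λ₀ + 2λ_C = 2.8840 + 4.8526 = 7.7366 pm
Minimum final energy: E'_min = hc/λ'_max = 160.2558 keV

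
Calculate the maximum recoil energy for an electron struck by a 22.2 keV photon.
1.7747 keV

Maximum energy transfer occurs at θ = 180° (backscattering).

Initial photon: E₀ = 22.2 keV → λ₀ = 55.8487 pm

Maximum Compton shift (at 180°):
Δλ_max = 2λ_C = 2 × 2.4263 = 4.8526 pm

Final wavelength:
λ' = 55.8487 + 4.8526 = 60.7014 pm

Minimum photon energy (maximum energy to electron):
E'_min = hc/λ' = 20.4253 keV

Maximum electron kinetic energy:
K_max = E₀ - E'_min = 22.2000 - 20.4253 = 1.7747 keV

(Intermediate values are shown rounded; full precision is carried through to the final answer.)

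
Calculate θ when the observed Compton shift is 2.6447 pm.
95.16°

From the Compton formula Δλ = λ_C(1 - cos θ), we can solve for θ:

cos θ = 1 - Δλ/λ_C

Given:
- Δλ = 2.6447 pm
- λ_C = h/(m_e·c) ≈ 2.42631024 pm

cos θ = 1 - 2.6447/2.42631024
cos θ = 1 - 1.090009
cos θ = -0.090009

θ = arccos(-0.090009)
θ = 95.16°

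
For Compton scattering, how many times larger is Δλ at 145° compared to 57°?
145° produces the larger shift by a factor of 3.995

Calculate both shifts using Δλ = λ_C(1 - cos θ):

For θ₁ = 57°:
Δλ₁ = 2.4263 × (1 - cos(57°))
Δλ₁ = 2.4263 × 0.4554
Δλ₁ = 1.1048 pm

For θ₂ = 145°:
Δλ₂ = 2.4263 × (1 - cos(145°))
Δλ₂ = 2.4263 × 1.8192
Δλ₂ = 4.4138 pm

The 145° angle produces the larger shift.
Ratio: 4.4138/1.1048 = 3.995

(Intermediate values are shown rounded; full precision is carried through to the final answer.)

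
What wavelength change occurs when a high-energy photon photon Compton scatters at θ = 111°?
3.2958 pm

Using the Compton scattering formula:
Δλ = λ_C(1 - cos θ)

where λ_C = h/(m_e·c) ≈ 2.4263 pm is the Compton wavelength of an electron.

For θ = 111°:
cos(111°) = -0.3584
1 - cos(111°) = 1.3584

Δλ = 2.4263 × 1.3584
Δλ = 3.2958 pm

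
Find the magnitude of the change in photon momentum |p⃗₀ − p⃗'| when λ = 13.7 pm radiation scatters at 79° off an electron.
5.7862e-23 kg·m/s

Photon momentum magnitude is p = h/λ.

Initial momentum:
p₀ = h/λ = 6.6261e-34/1.3700e-11 = 4.8365e-23 kg·m/s

After scattering:
λ' = λ + Δλ = 13.7 + 1.9633 = 15.6633 pm
p' = h/λ' = 6.6261e-34/1.5663e-11 = 4.2303e-23 kg·m/s

Momentum is a vector; the scattered photon's direction makes angle θ = 79° with the incident direction. The magnitude of the vector change Δp⃗ = p⃗₀ − p⃗' is found from the law of cosines:
|Δp⃗|² = p₀² + p'² − 2p₀p'cos θ
|Δp⃗|² = (4.8365e-23)² + (4.2303e-23)² − 2·4.8365e-23·4.2303e-23·cos(79°)
|Δp⃗| = 5.7862e-23 kg·m/s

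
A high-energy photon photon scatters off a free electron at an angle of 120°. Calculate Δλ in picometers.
3.6395 pm

Using the Compton scattering formula:
Δλ = λ_C(1 - cos θ)

where λ_C = h/(m_e·c) ≈ 2.4263 pm is the Compton wavelength of an electron.

For θ = 120°:
cos(120°) = -0.5000
1 - cos(120°) = 1.5000

Δλ = 2.4263 × 1.5000
Δλ = 3.6395 pm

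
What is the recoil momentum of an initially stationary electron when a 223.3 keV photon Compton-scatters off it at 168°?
1.8243e-22 kg·m/s

The electron is initially at rest, so by conservation of momentum:
p⃗_e = p⃗₀ − p⃗'  (incident photon momentum minus scattered photon momentum)

Photon momentum magnitudes (p = h/λ = E/c):
λ₀ = hc/E₀ = 5.5524 pm → p₀ = h/λ₀ = 1.1934e-22 kg·m/s
Δλ = λ_C(1 − cos 168°) = 4.7996 pm
λ' = 10.3520 pm → p' = h/λ' = 6.4008e-23 kg·m/s

The scattered photon makes angle θ = 168° with the incident direction, so by the law of cosines:
|p⃗_e|² = p₀² + p'² − 2p₀p'cos θ
|p⃗_e|² = (1.1934e-22)² + (6.4008e-23)² − 2·1.1934e-22·6.4008e-23·cos(168°)
|p⃗_e| = 1.8243e-22 kg·m/s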